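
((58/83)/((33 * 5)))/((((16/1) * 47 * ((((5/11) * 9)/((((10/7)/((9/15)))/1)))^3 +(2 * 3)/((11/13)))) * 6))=87725/1136778090642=0.00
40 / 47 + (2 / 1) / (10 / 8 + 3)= 1056 / 799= 1.32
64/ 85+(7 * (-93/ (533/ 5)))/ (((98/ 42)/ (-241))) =28610687/ 45305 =631.51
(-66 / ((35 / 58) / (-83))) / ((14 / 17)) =2700654 / 245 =11023.08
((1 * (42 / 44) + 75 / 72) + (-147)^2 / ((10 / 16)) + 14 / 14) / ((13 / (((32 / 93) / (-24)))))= -45642163 / 1196910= -38.13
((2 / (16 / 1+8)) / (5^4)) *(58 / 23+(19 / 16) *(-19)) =-59 / 22080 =-0.00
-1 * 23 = -23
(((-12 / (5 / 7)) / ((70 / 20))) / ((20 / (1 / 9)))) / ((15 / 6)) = -0.01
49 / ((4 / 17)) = 833 / 4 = 208.25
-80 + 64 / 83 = -6576 / 83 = -79.23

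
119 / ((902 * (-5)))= -0.03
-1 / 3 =-0.33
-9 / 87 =-3 / 29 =-0.10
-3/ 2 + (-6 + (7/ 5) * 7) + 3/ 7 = 191/ 70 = 2.73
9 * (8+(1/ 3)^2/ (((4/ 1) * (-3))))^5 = 478689585080543/ 1632586752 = 293209.28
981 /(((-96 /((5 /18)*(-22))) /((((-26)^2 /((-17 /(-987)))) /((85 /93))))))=6199900707 /2312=2681617.95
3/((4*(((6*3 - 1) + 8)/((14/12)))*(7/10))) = 1/20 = 0.05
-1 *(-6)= 6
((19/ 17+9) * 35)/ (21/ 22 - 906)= -132440/ 338487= -0.39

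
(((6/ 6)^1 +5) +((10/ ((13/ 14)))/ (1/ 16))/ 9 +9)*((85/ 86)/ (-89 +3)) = -339575/ 865332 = -0.39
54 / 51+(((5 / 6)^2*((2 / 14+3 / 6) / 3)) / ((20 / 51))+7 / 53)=316937 / 201824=1.57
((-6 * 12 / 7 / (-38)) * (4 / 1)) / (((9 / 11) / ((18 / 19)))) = 3168 / 2527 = 1.25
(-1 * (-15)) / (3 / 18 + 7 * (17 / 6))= 3 / 4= 0.75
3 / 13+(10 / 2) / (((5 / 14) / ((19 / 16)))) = 1753 / 104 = 16.86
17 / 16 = 1.06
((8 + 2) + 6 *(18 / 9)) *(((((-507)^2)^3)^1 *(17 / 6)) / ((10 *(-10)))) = -10586882860506591.21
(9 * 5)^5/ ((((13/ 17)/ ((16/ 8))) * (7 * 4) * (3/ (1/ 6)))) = 957563.53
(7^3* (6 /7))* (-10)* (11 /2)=-16170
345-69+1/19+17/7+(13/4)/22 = 3261073/11704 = 278.63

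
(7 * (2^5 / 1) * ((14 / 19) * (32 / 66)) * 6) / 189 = 14336 / 5643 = 2.54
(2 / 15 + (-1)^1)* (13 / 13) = -13 / 15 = -0.87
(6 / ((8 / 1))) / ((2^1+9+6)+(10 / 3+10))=0.02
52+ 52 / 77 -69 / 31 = 120423 / 2387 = 50.45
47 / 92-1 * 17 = -1517 / 92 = -16.49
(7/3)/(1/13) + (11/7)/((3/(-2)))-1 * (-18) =331/7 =47.29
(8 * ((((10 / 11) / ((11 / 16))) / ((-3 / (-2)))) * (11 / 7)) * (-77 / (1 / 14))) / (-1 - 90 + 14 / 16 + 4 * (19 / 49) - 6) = 14049280 / 111219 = 126.32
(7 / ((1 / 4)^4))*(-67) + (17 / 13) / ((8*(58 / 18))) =-362112871 / 3016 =-120063.95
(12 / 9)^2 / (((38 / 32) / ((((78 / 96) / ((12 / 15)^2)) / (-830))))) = -65 / 28386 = -0.00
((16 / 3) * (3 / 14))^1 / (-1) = -8 / 7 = -1.14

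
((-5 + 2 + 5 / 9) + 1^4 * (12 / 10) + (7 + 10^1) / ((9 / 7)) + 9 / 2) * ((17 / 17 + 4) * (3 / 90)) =1483 / 540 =2.75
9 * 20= 180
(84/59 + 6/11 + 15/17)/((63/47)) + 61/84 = 881523/308924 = 2.85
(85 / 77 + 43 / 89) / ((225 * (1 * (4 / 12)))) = 0.02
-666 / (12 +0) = -111 / 2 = -55.50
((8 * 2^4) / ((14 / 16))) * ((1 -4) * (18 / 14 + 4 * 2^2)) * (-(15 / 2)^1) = 2787840 / 49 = 56894.69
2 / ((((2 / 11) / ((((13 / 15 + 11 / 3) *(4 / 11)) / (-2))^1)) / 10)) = -272 / 3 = -90.67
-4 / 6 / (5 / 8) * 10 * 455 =-14560 / 3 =-4853.33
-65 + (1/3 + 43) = -65/3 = -21.67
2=2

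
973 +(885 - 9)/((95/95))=1849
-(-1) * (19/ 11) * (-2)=-38/ 11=-3.45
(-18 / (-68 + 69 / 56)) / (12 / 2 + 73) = 1008 / 295381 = 0.00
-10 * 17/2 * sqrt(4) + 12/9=-506/3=-168.67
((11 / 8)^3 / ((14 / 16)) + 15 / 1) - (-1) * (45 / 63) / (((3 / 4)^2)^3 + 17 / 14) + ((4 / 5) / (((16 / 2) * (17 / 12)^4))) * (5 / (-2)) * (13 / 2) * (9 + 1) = 21582849127069 / 1493665509952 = 14.45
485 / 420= 1.15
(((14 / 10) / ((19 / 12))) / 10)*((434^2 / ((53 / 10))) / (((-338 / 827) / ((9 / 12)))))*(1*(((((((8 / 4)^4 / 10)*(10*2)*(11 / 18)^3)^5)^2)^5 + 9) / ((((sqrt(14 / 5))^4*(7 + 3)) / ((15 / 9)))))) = -1076275395564371899794075577032705906339224689134853417491428172572671936722559084281182444887762999707280216972974481521716794491985333206352565802962287714689215934906101467224230605118291525 / 586078052342836367077530498565180776757753235537278011346563853788857133249266046590256615954556254396896407385013545161965585846547532176175238948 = -1836402832800137385294870000000000000000000000.00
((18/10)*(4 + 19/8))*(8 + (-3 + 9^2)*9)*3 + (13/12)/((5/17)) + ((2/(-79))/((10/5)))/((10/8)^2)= 289678289/11850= 24445.43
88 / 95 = 0.93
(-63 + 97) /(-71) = -34 /71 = -0.48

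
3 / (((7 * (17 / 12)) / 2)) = 72 / 119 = 0.61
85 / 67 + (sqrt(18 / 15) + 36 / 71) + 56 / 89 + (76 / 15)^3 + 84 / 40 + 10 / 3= sqrt(30) / 5 + 394101058121 / 2857767750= 139.00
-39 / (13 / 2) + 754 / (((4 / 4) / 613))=462196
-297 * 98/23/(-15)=9702/115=84.37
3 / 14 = 0.21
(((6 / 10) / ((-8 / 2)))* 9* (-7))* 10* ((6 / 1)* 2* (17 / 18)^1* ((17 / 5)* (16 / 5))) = 291312 / 25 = 11652.48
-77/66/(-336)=1/288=0.00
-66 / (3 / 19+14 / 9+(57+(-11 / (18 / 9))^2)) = -45144 / 60851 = -0.74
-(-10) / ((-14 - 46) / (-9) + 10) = 3 / 5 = 0.60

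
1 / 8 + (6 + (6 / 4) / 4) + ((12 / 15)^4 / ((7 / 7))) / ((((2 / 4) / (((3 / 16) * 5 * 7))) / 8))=12377 / 250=49.51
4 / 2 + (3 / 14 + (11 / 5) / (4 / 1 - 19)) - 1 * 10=-8329 / 1050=-7.93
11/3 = 3.67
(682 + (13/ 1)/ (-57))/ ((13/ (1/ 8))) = 38861/ 5928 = 6.56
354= 354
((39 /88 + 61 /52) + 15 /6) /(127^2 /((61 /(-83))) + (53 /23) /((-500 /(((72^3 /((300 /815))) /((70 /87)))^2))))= -25291376796875 /44973765291306924887672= -0.00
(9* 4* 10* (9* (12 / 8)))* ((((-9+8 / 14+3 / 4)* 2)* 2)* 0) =0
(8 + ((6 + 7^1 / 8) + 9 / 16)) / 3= 247 / 48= 5.15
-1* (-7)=7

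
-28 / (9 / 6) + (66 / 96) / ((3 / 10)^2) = -397 / 36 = -11.03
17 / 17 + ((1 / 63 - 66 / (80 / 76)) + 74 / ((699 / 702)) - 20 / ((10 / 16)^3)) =-50852849 / 733950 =-69.29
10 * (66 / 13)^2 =43560 / 169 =257.75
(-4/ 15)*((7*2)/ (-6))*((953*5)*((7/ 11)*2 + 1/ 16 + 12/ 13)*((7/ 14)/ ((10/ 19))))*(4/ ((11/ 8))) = 1309824166/ 70785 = 18504.26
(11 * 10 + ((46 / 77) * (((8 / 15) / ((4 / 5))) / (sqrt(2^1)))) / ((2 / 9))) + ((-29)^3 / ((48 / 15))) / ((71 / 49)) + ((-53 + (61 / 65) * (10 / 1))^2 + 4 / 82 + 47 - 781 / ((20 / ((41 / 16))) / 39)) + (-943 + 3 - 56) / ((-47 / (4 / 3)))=-52347670987847 / 7399063360 + 69 * sqrt(2) / 77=-7073.64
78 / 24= 13 / 4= 3.25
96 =96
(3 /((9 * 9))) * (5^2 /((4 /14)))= 175 /54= 3.24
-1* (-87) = 87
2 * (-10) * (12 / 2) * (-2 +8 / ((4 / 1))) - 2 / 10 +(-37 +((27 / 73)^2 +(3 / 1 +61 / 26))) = -21972619 / 692770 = -31.72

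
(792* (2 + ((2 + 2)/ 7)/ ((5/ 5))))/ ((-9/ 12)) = -19008/ 7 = -2715.43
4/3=1.33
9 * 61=549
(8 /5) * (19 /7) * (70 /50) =6.08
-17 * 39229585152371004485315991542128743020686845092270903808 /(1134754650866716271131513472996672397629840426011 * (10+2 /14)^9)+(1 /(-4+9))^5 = -2082782438629392568754151942214577374039173829863113037801637 /4028976844740764150812838940662809171296298949308521869884375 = -0.52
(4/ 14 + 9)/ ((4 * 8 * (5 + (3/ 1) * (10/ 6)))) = 0.03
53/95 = 0.56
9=9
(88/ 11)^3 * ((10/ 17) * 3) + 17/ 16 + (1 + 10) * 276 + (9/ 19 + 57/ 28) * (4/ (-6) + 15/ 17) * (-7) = 20345399/ 5168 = 3936.80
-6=-6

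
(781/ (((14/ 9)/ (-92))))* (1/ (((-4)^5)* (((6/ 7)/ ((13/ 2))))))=700557/ 2048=342.07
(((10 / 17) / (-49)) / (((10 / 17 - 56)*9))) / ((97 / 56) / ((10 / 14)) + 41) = 0.00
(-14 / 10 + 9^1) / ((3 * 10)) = 19 / 75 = 0.25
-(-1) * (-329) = -329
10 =10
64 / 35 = 1.83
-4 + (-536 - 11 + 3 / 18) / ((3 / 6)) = -3293 / 3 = -1097.67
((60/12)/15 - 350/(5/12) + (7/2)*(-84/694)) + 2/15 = -4371976/5205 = -839.96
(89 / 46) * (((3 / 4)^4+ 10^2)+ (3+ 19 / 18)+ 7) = 22837489 / 105984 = 215.48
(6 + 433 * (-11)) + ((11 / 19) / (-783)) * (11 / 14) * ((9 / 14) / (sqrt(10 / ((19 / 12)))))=-4757 - 121 * sqrt(570) / 19439280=-4757.00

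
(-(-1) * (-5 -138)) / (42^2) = -143 / 1764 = -0.08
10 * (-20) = -200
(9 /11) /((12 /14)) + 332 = 7325 /22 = 332.95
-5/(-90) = 1/18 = 0.06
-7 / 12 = -0.58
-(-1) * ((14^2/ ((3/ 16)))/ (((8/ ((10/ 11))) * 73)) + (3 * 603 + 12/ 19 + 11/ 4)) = 332115989/ 183084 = 1814.01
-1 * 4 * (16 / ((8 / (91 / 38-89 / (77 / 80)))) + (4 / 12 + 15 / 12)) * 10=31348390 / 4389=7142.49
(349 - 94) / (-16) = -255 / 16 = -15.94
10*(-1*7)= -70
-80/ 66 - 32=-1096/ 33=-33.21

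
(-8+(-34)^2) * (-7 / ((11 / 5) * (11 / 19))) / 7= -109060 / 121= -901.32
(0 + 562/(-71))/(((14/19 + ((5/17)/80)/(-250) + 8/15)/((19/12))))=-3448994000/349543153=-9.87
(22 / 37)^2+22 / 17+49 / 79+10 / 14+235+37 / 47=144428894622 / 604888543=238.77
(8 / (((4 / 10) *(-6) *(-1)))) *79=790 / 3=263.33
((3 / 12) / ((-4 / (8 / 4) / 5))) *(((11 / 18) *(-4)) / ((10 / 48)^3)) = 4224 / 25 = 168.96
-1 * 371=-371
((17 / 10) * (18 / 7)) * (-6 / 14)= -459 / 245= -1.87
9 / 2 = 4.50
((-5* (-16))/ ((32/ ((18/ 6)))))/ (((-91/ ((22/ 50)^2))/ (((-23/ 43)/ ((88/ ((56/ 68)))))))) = 759/ 9503000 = 0.00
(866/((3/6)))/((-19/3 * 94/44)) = -128.01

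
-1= -1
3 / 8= 0.38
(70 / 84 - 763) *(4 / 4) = -4573 / 6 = -762.17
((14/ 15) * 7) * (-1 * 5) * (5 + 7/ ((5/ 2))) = -1274/ 5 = -254.80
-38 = -38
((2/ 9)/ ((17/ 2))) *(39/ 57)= 52/ 2907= 0.02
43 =43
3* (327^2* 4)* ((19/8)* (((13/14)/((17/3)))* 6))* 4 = 1426219002/119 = 11985033.63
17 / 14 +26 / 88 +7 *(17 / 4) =2407 / 77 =31.26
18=18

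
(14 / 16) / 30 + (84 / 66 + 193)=512957 / 2640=194.30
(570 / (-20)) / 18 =-19 / 12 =-1.58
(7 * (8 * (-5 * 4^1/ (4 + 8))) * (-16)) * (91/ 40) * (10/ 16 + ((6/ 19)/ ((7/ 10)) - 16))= -963326/ 19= -50701.37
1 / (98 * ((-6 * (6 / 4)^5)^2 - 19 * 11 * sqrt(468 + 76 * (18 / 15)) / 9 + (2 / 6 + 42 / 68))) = 625016832 * sqrt(3495) / 26454918411766957 + 19963831680 / 3779274058823851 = 0.00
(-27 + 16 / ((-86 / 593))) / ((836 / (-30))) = 88575 / 17974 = 4.93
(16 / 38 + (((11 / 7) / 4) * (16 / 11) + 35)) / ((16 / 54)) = 129249 / 1064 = 121.47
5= 5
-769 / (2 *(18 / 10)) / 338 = -3845 / 6084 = -0.63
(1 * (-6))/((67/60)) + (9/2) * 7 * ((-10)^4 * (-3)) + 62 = -63311206/67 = -944943.37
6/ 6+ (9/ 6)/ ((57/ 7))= 45/ 38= 1.18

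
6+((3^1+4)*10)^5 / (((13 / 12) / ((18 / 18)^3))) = 20168400078 / 13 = 1551415390.62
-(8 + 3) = -11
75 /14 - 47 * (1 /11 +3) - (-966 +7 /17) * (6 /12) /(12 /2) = -933839 /15708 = -59.45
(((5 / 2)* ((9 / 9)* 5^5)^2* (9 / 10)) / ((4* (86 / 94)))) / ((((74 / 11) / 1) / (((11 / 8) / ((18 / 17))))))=944130859375 / 814592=1159022.99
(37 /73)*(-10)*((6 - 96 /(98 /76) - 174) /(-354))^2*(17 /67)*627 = -15461391132000 /40878395971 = -378.23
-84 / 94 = -42 / 47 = -0.89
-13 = -13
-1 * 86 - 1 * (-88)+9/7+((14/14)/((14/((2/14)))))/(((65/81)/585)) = 1051/98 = 10.72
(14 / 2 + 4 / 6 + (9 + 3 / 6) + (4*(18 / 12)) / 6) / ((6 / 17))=1853 / 36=51.47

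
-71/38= -1.87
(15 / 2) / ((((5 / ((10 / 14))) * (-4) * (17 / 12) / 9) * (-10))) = 81 / 476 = 0.17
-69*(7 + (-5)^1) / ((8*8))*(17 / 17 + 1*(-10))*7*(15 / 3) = 21735 / 32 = 679.22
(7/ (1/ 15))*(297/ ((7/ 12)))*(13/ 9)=77220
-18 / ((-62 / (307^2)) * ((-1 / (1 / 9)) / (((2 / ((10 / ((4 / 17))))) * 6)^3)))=-1302898176 / 19037875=-68.44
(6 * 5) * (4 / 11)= 120 / 11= 10.91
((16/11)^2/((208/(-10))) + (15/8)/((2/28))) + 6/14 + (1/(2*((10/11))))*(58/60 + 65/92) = 8356470289/303903600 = 27.50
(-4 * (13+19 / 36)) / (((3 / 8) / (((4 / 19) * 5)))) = -151.89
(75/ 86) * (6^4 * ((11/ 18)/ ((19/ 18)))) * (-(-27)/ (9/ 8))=12830400/ 817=15704.28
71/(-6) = -71/6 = -11.83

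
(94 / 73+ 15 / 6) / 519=553 / 75774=0.01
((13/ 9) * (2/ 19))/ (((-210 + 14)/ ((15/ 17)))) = -65/ 94962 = -0.00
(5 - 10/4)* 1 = 5/2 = 2.50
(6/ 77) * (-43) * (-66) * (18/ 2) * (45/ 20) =4478.14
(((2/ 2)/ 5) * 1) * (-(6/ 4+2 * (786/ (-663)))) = 77/ 442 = 0.17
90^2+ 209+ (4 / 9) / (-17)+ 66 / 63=8900033 / 1071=8310.02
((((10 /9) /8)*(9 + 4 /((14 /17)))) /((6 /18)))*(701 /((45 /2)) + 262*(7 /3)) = 701116 /189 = 3709.61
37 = 37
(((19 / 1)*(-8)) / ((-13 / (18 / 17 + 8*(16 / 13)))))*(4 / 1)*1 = 1465280 / 2873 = 510.02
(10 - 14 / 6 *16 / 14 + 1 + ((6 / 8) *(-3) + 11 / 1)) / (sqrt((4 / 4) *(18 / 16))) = 205 *sqrt(2) / 18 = 16.11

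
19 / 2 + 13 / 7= 159 / 14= 11.36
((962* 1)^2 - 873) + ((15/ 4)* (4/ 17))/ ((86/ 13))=1351722997/ 1462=924571.13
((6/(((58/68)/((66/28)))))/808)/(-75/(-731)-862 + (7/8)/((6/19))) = -14763276/618063611599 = -0.00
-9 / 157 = -0.06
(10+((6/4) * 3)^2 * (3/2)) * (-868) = -70091/2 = -35045.50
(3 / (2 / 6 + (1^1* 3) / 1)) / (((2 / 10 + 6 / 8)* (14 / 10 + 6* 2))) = 90 / 1273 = 0.07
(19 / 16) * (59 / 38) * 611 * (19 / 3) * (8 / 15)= 684931 / 180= 3805.17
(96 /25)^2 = 9216 /625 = 14.75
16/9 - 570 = -5114/9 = -568.22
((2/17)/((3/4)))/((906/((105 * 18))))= 840/2567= 0.33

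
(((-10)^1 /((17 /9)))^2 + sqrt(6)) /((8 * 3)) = sqrt(6) /24 + 675 /578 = 1.27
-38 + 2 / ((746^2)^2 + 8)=-5884491107015 / 154855029132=-38.00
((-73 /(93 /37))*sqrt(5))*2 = -5402*sqrt(5) /93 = -129.88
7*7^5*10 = 1176490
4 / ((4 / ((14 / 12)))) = 7 / 6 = 1.17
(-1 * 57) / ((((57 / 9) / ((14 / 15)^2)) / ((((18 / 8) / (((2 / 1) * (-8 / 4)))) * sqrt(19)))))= 441 * sqrt(19) / 100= 19.22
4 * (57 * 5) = 1140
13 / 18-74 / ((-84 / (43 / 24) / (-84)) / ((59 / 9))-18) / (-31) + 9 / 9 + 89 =90.59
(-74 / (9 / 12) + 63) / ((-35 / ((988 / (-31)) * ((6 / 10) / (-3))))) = 105716 / 16275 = 6.50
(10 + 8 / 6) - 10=4 / 3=1.33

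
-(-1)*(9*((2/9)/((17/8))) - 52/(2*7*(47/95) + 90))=0.40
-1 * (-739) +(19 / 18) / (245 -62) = 2434285 / 3294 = 739.01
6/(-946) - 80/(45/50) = -378427/4257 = -88.90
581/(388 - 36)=581/352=1.65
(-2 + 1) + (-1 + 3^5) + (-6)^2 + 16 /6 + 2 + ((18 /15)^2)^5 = 8433351653 /29296875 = 287.86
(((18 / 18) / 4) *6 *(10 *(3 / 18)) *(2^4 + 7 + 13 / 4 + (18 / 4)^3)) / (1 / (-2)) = -4695 / 8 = -586.88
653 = 653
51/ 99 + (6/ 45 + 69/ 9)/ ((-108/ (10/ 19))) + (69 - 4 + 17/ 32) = 3973177/ 60192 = 66.01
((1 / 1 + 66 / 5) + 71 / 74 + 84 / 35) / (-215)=-6497 / 79550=-0.08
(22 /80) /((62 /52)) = 143 /620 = 0.23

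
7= 7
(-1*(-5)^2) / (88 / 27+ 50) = -675 / 1438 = -0.47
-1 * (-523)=523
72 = 72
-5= -5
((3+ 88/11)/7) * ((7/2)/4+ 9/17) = 2101/952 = 2.21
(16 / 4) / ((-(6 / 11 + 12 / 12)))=-44 / 17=-2.59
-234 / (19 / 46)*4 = -43056 / 19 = -2266.11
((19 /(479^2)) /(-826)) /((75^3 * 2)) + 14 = 2238684517124981 /159906036937500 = 14.00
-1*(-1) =1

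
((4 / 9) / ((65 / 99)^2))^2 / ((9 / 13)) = 2108304 / 1373125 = 1.54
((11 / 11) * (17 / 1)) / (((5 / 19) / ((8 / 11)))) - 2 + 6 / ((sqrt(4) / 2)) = 2804 / 55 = 50.98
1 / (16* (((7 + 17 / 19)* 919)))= 19 / 2205600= 0.00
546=546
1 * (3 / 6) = 1 / 2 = 0.50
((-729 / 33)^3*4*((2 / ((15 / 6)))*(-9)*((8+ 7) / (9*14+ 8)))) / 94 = 1549681956 / 4191319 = 369.74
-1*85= -85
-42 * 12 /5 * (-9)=4536 /5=907.20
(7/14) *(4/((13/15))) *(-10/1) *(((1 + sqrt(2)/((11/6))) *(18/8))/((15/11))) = -495/13 - 270 *sqrt(2)/13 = -67.45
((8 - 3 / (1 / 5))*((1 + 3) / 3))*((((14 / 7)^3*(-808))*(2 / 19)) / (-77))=-82.48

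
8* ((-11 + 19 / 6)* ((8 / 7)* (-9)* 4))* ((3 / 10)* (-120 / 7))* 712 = -9440945.63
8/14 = 4/7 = 0.57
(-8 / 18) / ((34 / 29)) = -58 / 153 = -0.38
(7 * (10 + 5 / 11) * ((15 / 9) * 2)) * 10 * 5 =402500 / 33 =12196.97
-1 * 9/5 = -9/5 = -1.80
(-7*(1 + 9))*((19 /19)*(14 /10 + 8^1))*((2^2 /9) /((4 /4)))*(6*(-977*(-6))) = -10285856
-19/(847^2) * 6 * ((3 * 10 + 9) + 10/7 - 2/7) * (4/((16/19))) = -304323/10043726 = -0.03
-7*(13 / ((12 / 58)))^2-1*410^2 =-7046503 / 36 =-195736.19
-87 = -87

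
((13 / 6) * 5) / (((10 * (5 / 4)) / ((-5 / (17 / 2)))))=-26 / 51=-0.51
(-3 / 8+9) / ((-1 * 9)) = -23 / 24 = -0.96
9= 9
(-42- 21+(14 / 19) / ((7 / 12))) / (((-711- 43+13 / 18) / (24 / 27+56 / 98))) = 215832 / 1803347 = 0.12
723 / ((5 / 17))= 12291 / 5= 2458.20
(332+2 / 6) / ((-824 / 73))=-72781 / 2472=-29.44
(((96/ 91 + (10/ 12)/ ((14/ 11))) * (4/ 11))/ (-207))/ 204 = -1867/ 126810684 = -0.00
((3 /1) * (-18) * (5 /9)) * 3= -90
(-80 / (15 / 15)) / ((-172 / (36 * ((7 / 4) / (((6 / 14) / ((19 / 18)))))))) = 9310 / 129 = 72.17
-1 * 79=-79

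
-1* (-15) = 15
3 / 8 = 0.38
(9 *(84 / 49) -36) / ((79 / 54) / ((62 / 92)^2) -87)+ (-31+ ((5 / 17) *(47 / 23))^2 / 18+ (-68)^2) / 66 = 11353352612909555 / 162569869454916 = 69.84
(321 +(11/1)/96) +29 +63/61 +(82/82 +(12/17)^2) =596811839/1692384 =352.65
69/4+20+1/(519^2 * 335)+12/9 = 13926412639/360943740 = 38.58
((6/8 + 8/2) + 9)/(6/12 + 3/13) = 715/38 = 18.82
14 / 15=0.93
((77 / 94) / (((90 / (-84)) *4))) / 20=-539 / 56400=-0.01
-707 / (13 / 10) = -7070 / 13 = -543.85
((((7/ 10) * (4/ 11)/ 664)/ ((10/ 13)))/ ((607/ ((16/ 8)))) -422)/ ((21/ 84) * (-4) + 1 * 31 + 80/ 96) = -70160580327/ 5126266750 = -13.69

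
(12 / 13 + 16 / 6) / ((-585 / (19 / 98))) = -0.00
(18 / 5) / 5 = 18 / 25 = 0.72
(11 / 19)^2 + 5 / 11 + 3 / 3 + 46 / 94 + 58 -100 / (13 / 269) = -2008.95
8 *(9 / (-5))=-72 / 5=-14.40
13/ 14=0.93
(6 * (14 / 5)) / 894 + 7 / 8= 5327 / 5960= 0.89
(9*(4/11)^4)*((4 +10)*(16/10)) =258048/73205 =3.53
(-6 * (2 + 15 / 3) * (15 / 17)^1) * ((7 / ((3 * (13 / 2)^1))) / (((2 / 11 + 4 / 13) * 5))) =-462 / 85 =-5.44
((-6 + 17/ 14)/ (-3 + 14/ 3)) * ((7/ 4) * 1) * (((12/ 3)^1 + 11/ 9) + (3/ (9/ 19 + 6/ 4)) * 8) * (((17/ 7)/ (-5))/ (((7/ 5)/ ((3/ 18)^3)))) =4454629/ 31752000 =0.14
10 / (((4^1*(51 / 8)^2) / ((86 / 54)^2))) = 295840 / 1896129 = 0.16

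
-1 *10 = -10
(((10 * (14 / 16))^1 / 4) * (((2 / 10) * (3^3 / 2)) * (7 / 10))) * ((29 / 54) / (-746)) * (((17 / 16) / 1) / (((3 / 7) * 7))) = -24157 / 22917120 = -0.00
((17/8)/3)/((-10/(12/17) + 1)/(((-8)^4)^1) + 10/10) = 1024/1441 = 0.71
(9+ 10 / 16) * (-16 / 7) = -22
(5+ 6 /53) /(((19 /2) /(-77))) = -41734 /1007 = -41.44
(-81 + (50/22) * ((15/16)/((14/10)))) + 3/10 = -79.18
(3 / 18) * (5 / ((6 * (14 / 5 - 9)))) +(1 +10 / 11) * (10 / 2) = 9.52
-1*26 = -26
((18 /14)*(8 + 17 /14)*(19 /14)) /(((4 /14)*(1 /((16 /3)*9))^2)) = 129652.90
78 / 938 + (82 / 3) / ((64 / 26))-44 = -738679 / 22512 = -32.81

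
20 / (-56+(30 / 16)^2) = -1280 / 3359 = -0.38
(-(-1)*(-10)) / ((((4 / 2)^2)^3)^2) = -5 / 2048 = -0.00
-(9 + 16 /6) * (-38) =1330 /3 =443.33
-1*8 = -8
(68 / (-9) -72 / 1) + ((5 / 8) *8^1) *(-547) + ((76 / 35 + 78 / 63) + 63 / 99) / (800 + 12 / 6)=-7821438851 / 2778930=-2814.55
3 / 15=1 / 5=0.20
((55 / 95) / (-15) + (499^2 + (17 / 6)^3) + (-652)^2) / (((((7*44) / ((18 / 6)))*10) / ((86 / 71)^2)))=25577402904007 / 26549938800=963.37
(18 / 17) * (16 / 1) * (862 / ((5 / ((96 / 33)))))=7944192 / 935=8496.46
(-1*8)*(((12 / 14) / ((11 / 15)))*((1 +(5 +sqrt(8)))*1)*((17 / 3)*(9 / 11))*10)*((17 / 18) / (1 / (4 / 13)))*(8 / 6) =-11097600 / 11011-3699200*sqrt(2) / 11011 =-1482.98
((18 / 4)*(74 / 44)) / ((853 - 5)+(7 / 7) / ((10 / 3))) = 1665 / 186626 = 0.01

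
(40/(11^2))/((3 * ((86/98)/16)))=31360/15609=2.01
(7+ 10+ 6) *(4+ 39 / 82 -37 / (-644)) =119691 / 1148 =104.26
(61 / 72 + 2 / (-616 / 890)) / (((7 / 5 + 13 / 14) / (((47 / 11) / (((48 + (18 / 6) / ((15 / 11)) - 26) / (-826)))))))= 5494768825 / 42956694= 127.91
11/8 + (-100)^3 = -999998.62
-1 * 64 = -64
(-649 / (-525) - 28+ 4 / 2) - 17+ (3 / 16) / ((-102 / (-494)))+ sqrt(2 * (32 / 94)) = -5834197 / 142800+ 4 * sqrt(94) / 47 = -40.03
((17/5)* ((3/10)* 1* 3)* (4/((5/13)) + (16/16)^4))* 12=52326/125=418.61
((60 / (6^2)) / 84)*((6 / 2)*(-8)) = -10 / 21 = -0.48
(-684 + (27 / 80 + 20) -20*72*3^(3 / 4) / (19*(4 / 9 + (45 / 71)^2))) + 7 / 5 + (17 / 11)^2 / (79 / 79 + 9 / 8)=-6399821 / 9680 -65331360*3^(3 / 4) / 729391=-865.31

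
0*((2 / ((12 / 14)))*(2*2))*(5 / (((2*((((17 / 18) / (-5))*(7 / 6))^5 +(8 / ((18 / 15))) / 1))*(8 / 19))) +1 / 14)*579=0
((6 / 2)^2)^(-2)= 1 / 81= 0.01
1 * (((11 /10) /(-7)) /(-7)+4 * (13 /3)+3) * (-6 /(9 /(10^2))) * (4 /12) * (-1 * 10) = 5984600 /1323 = 4523.51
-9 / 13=-0.69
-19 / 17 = -1.12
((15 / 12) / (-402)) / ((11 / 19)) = -95 / 17688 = -0.01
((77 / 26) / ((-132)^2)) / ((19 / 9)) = 7 / 86944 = 0.00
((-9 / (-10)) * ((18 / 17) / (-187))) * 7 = -567 / 15895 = -0.04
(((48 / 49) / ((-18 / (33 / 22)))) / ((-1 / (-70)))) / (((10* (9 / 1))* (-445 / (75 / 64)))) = 5 / 29904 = 0.00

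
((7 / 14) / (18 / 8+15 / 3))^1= 2 / 29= 0.07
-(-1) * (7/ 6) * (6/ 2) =7/ 2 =3.50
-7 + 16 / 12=-17 / 3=-5.67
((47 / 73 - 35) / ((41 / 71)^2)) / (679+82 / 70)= -221249490 / 1460652839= -0.15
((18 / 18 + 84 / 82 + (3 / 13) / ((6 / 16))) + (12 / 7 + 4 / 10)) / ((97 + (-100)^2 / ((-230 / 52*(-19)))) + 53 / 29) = 1123930351 / 51496045510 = 0.02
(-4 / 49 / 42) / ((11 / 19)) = -0.00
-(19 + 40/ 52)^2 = -66049/ 169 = -390.82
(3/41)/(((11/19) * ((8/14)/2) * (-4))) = -399/3608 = -0.11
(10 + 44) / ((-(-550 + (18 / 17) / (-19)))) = 8721 / 88834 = 0.10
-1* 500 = -500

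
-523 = -523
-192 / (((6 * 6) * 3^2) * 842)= -8 / 11367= -0.00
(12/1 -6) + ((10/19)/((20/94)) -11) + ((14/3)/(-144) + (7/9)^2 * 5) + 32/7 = 434143/86184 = 5.04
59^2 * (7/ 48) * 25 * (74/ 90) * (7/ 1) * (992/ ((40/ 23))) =4499780789/ 108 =41664636.94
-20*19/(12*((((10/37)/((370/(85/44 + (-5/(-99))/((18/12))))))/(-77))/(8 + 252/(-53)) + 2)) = -682089574320/43079217781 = -15.83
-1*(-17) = 17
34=34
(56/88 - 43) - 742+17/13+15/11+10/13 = -10152/13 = -780.92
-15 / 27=-5 / 9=-0.56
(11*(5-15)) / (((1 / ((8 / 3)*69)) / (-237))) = 4796880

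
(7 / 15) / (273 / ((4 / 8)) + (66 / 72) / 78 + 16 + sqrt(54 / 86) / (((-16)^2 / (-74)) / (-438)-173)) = 13931493797946816 * sqrt(129) / 23380574324618777843065147 + 19414068556509426607080 / 23380574324618777843065147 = 0.00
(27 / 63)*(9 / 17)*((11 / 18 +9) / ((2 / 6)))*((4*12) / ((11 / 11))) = 37368 / 119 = 314.02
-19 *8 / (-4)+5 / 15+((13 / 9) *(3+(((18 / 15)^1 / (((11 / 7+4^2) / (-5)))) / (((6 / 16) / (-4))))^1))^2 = 159781186 / 1225449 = 130.39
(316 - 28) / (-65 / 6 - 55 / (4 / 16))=-1728 / 1385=-1.25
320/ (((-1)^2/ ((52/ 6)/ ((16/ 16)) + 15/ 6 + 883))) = 858400/ 3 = 286133.33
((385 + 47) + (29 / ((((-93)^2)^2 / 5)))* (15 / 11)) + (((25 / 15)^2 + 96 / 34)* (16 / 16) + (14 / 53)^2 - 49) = 5090800974298081 / 13097966798961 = 388.67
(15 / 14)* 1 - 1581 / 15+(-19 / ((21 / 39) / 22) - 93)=-68153 / 70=-973.61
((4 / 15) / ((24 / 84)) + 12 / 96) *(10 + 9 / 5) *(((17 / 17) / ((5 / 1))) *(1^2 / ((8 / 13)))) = 97409 / 24000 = 4.06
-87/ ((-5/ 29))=504.60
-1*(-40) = 40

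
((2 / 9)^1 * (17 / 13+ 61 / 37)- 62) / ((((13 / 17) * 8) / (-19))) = 4765219 / 25012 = 190.52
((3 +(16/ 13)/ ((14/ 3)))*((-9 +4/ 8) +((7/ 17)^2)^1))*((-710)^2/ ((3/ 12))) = -1441781451000/ 26299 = -54822672.00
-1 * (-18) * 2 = 36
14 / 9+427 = 3857 / 9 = 428.56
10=10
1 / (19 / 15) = 15 / 19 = 0.79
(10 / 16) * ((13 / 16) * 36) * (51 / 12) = 9945 / 128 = 77.70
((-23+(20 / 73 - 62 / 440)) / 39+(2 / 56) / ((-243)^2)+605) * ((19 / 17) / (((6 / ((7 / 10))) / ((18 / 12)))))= 30969727246754 / 261975317175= 118.22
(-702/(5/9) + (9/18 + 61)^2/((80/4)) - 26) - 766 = -149319/80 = -1866.49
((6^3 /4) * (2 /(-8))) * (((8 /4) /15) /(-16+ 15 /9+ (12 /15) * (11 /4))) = 27 /182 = 0.15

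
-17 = -17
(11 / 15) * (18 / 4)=33 / 10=3.30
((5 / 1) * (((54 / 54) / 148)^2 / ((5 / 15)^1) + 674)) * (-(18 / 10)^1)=-132869691 / 21904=-6066.00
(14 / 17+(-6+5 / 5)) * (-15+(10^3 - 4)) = -69651 / 17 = -4097.12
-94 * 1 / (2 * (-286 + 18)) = 0.18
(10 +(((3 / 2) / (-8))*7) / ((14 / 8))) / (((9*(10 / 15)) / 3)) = 37 / 8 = 4.62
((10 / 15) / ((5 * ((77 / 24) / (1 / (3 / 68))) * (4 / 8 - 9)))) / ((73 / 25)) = -640 / 16863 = -0.04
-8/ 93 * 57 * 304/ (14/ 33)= -762432/ 217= -3513.51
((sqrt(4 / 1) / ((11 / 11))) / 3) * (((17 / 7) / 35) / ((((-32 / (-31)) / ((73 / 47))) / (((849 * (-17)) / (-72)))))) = 185083981 / 13265280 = 13.95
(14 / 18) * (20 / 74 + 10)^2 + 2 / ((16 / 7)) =8172647 / 98568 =82.91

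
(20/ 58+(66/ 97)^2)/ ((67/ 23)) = 5069522/ 18281687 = 0.28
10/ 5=2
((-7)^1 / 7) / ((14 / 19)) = -19 / 14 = -1.36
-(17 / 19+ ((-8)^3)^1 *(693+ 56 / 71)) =479190345 / 1349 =355218.94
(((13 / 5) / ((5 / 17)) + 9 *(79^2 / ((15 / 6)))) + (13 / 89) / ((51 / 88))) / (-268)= -2550542629 / 30411300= -83.87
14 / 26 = 7 / 13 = 0.54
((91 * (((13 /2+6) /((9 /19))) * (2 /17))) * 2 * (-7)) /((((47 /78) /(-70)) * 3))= 1101373000 /7191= 153159.92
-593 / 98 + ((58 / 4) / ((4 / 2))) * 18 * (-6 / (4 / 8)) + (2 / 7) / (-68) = -1309522 / 833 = -1572.06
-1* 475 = -475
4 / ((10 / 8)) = 16 / 5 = 3.20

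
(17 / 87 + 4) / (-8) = -365 / 696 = -0.52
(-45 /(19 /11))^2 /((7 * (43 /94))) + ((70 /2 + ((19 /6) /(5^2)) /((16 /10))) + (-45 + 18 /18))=5295120799 /26078640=203.04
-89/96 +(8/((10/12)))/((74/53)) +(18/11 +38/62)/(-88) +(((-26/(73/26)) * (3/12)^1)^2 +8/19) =78942309593567/6745114817760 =11.70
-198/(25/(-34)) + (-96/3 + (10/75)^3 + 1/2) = 1605031/6750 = 237.78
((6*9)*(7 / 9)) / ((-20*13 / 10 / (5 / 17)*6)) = -35 / 442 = -0.08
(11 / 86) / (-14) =-0.01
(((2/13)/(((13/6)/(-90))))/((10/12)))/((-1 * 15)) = 432/845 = 0.51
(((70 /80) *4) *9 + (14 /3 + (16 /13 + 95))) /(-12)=-10327 /936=-11.03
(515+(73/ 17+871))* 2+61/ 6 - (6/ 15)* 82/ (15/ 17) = 7021633/ 2550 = 2753.58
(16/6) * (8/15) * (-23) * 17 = -25024/45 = -556.09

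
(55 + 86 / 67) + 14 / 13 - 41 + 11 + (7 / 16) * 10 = 221133 / 6968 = 31.74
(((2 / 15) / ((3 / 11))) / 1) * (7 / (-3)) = -154 / 135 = -1.14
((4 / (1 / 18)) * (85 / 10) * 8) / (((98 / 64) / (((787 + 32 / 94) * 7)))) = 5797647360 / 329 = 17622028.45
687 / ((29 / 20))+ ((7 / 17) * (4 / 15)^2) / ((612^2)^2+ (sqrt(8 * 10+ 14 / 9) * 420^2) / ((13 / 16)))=30990056332389179273669571 / 65408415839831572271600 - 4459 * sqrt(734) / 41410293614458885065744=473.79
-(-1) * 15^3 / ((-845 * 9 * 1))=-75 / 169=-0.44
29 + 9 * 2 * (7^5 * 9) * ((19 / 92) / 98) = 5766.79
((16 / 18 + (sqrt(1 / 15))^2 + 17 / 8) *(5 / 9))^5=1677481467044549 / 114254951251968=14.68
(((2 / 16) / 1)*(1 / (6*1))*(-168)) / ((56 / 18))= -9 / 8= -1.12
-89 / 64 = -1.39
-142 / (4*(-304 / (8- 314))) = -10863 / 304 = -35.73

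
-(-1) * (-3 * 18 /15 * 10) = -36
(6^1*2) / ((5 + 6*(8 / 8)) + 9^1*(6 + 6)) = 12 / 119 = 0.10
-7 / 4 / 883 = -7 / 3532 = -0.00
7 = 7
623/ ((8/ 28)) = 4361/ 2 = 2180.50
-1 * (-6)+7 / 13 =85 / 13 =6.54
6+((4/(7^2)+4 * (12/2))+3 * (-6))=592/49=12.08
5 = 5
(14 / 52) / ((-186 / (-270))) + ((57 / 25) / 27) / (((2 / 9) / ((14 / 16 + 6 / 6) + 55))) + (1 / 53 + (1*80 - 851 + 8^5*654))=36617054578471 / 1708720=21429523.02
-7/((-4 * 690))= 7/2760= 0.00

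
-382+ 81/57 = -7231/19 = -380.58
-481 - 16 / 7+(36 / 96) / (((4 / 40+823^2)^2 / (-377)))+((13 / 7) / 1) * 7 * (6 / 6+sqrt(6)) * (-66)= -858 * sqrt(6) - 123069592841092249 / 91754941941362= -3442.95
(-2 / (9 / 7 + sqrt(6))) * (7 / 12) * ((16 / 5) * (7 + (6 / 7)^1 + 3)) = 4256 / 355 - 29792 * sqrt(6) / 3195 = -10.85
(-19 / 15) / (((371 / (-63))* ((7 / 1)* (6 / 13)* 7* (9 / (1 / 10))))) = 247 / 2337300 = 0.00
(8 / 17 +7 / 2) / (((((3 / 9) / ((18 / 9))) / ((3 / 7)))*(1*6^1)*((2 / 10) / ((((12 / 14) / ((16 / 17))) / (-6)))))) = -2025 / 1568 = -1.29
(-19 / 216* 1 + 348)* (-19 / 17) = -1427831 / 3672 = -388.84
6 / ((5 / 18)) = 108 / 5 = 21.60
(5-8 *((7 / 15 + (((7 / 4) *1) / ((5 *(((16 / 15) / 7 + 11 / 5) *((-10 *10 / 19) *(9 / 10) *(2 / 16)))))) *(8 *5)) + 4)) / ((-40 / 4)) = -3229 / 650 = -4.97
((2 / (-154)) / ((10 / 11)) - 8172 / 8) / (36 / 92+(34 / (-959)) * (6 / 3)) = -112657703 / 35335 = -3188.28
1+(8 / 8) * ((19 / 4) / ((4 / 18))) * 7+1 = 1213 / 8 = 151.62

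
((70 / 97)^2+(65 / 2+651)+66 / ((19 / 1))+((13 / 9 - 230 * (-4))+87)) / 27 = 5457324497 / 86882706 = 62.81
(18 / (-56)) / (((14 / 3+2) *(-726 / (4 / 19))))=0.00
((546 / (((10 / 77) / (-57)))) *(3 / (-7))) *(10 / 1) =1027026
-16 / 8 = -2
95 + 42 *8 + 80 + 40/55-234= 3055/11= 277.73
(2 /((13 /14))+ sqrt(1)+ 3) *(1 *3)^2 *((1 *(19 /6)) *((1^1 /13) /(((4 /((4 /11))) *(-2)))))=-1140 /1859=-0.61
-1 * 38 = -38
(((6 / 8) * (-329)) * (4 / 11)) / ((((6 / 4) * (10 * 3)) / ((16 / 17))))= -5264 / 2805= -1.88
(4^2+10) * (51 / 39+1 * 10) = 294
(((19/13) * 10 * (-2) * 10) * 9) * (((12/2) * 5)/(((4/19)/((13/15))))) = -324900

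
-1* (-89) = 89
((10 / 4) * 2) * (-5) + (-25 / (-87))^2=-188600 / 7569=-24.92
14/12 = 7/6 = 1.17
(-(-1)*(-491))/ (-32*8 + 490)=-491/ 234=-2.10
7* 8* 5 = 280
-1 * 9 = -9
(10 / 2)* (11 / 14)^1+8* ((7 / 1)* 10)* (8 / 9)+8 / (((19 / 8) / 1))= 1209149 / 2394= 505.07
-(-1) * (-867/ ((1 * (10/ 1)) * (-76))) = 1.14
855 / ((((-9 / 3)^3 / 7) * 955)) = -133 / 573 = -0.23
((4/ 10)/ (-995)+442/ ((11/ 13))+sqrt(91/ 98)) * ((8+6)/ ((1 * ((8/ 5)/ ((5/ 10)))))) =5 * sqrt(182)/ 16+25013037/ 10945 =2289.56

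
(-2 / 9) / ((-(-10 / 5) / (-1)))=1 / 9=0.11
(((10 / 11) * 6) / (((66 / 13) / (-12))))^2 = 2433600 / 14641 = 166.22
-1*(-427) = 427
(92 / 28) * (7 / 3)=23 / 3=7.67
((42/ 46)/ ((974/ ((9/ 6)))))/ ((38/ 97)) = 6111/ 1702552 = 0.00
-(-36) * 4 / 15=48 / 5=9.60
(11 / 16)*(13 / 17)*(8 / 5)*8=572 / 85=6.73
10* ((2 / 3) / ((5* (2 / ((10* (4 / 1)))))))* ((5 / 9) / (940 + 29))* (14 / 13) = 5600 / 340119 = 0.02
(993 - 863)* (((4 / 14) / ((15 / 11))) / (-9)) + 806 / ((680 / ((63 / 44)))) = -3758599 / 2827440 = -1.33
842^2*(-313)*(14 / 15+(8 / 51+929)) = -206392345786.81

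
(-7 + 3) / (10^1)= -2 / 5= -0.40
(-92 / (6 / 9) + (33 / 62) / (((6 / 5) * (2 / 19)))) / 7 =-19.11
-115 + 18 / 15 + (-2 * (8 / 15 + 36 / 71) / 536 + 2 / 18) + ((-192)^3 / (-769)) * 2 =18294.34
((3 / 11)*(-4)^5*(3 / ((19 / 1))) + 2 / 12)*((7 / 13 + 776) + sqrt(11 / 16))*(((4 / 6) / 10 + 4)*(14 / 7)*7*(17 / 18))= -269116906709 / 146718 - 399876533*sqrt(11) / 677160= -1836204.55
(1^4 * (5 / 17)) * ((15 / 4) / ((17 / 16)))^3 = 1080000 / 83521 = 12.93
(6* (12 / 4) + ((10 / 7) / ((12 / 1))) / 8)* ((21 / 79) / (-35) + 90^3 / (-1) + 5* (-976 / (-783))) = -1364750781000697 / 103919760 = -13132736.07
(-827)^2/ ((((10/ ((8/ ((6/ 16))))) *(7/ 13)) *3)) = 903220.52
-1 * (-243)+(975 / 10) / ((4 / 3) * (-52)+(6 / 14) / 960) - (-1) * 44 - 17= 125142390 / 465917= 268.59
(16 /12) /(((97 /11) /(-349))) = -15356 /291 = -52.77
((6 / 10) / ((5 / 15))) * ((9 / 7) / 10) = 81 / 350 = 0.23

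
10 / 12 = 5 / 6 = 0.83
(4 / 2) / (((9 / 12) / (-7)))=-56 / 3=-18.67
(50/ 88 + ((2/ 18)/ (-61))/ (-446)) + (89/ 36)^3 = 109453289689/ 6981277248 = 15.68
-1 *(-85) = 85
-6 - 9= -15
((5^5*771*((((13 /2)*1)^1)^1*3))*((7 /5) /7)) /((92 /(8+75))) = 1559829375 /184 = 8477333.56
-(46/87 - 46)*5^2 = 98900/87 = 1136.78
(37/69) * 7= 259/69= 3.75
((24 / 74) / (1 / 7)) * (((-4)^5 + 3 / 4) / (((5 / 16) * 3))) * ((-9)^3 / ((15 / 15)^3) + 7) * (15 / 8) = 124116132 / 37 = 3354490.05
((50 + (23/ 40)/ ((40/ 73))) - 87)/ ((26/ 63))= -3623823/ 41600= -87.11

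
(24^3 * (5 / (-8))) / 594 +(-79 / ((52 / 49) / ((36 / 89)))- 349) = -5010072 / 12727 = -393.66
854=854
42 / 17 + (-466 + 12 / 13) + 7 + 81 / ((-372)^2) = -1548192075 / 3398096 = -455.61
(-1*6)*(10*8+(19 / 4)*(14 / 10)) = -5199 / 10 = -519.90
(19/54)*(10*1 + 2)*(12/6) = 76/9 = 8.44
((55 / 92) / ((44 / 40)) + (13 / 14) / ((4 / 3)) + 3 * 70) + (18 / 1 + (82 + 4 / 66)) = 13231517 / 42504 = 311.30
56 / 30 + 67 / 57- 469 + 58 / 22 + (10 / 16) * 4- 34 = -1034177 / 2090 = -494.82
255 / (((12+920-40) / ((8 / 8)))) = 255 / 892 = 0.29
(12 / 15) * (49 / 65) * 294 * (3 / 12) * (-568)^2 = 4647721344 / 325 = 14300681.06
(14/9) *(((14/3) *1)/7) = 28/27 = 1.04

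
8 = 8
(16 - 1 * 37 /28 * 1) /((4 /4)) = 411 /28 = 14.68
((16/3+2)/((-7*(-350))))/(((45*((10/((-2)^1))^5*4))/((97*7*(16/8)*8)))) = -4268/73828125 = -0.00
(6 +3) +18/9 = 11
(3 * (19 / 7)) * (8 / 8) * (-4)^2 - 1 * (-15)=145.29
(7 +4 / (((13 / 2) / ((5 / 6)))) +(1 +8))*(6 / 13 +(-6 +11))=45724 / 507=90.19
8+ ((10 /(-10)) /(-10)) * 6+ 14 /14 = 48 /5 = 9.60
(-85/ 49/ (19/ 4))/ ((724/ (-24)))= 2040/ 168511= 0.01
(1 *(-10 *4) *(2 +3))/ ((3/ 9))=-600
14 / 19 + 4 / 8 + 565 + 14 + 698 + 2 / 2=48611 / 38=1279.24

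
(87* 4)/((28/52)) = 4524/7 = 646.29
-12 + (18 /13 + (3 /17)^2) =-39765 /3757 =-10.58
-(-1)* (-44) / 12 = -11 / 3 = -3.67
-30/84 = -5/14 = -0.36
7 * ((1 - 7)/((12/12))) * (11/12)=-77/2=-38.50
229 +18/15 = 1151/5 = 230.20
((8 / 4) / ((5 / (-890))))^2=126736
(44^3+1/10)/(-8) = -851841/80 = -10648.01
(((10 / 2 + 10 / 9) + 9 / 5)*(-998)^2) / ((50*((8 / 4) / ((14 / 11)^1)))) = 1241020984 / 12375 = 100284.52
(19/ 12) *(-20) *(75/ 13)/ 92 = -2375/ 1196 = -1.99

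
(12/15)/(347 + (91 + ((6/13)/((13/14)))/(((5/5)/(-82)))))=338/167835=0.00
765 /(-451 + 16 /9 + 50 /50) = -1.71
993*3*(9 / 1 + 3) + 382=36130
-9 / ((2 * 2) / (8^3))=-1152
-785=-785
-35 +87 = 52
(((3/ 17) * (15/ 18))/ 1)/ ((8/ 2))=5/ 136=0.04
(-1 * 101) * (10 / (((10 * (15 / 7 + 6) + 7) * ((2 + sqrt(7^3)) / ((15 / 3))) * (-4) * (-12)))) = 17675 / 2518092 - 123725 * sqrt(7) / 5036184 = -0.06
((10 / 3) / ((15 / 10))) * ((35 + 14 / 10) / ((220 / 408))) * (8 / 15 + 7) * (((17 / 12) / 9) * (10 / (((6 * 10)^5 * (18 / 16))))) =2971787 / 1461462750000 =0.00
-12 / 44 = -3 / 11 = -0.27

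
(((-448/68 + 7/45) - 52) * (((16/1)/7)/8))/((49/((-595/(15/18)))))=178804/735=243.27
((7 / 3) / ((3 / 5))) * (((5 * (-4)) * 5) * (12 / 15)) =-2800 / 9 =-311.11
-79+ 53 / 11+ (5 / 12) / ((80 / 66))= -25991 / 352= -73.84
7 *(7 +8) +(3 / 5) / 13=6828 / 65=105.05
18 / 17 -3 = -33 / 17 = -1.94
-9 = -9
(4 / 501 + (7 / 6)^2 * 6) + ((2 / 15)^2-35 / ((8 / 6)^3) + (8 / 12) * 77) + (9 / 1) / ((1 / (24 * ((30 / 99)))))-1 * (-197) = 8126688547 / 26452800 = 307.21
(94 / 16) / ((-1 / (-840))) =4935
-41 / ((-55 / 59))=2419 / 55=43.98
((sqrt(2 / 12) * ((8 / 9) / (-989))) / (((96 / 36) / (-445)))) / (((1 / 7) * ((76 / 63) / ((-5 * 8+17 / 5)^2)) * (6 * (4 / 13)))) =257.80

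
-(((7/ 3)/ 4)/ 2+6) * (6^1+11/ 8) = -8909/ 192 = -46.40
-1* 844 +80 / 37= -31148 / 37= -841.84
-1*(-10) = 10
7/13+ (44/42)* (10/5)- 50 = -12931/273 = -47.37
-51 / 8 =-6.38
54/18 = 3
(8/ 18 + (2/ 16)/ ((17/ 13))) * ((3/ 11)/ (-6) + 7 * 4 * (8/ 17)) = 1082057/ 152592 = 7.09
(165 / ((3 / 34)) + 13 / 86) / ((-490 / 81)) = -13027473 / 42140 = -309.15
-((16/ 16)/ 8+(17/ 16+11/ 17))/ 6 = -499/ 1632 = -0.31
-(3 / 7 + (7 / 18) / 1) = -103 / 126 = -0.82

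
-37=-37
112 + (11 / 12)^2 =16249 / 144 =112.84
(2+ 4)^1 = 6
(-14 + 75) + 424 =485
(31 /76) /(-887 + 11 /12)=-3 /6517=-0.00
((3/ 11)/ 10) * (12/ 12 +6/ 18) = 2/ 55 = 0.04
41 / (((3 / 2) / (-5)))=-410 / 3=-136.67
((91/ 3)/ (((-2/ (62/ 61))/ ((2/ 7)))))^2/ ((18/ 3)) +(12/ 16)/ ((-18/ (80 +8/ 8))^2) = 29610569/ 1607472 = 18.42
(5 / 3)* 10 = 50 / 3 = 16.67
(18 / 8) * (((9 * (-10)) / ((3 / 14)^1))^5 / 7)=-4200789600000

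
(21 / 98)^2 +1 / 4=0.30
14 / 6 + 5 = 22 / 3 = 7.33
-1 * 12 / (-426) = 2 / 71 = 0.03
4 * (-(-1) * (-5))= -20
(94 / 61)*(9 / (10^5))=423 / 3050000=0.00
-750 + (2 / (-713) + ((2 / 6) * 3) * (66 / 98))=-26179319 / 34937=-749.33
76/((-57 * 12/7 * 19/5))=-35/171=-0.20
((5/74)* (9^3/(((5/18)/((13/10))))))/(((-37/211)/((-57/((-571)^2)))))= 1025818911/4463501290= 0.23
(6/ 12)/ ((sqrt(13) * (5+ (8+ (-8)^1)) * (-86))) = -sqrt(13)/ 11180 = -0.00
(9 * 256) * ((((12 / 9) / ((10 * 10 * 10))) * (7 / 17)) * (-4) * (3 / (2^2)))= -8064 / 2125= -3.79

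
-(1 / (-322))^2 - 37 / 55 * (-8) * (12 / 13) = 368284853 / 74134060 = 4.97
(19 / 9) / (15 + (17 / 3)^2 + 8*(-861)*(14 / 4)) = -19 / 216548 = -0.00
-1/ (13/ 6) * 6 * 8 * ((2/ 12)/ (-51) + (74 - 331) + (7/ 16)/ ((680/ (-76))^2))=1069522057/ 187850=5693.49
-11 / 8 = -1.38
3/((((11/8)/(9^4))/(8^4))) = 58633867.64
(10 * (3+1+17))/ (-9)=-70/ 3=-23.33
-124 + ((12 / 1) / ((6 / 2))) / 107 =-123.96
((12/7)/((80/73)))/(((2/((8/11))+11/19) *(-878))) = -0.00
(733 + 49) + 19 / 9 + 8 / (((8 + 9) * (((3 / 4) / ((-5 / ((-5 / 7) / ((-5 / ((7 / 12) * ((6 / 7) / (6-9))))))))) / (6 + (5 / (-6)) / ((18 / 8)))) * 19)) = 377827 / 459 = 823.15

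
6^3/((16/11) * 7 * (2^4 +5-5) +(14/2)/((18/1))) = 42768/32333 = 1.32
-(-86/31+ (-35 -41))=78.77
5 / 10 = 1 / 2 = 0.50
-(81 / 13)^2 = -6561 / 169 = -38.82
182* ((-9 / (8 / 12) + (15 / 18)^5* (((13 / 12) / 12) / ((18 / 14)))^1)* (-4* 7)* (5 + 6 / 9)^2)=24993297964453 / 11337408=2204498.41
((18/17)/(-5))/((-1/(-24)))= -432/85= -5.08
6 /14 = 3 /7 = 0.43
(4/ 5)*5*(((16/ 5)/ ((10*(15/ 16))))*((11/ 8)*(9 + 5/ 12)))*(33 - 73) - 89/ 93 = -4938899/ 6975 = -708.09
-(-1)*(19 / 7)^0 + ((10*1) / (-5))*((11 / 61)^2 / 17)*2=62773 / 63257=0.99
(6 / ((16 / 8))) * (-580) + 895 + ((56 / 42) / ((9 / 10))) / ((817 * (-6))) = -55919585 / 66177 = -845.00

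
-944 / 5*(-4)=3776 / 5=755.20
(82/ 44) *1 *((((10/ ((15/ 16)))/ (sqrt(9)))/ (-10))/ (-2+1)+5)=9881/ 990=9.98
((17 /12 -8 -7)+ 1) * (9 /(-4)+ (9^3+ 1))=-439561 /48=-9157.52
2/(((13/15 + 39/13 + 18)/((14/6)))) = 0.21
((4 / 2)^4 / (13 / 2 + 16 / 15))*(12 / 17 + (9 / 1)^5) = 481845600 / 3859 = 124862.81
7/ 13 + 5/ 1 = 72/ 13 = 5.54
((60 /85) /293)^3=1728 /123580408141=0.00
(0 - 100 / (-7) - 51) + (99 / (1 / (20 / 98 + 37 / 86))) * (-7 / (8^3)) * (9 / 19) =-217389899 / 5856256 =-37.12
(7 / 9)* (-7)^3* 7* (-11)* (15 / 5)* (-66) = -4067294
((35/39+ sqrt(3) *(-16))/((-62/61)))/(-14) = 305/4836 - 244 *sqrt(3)/217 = -1.88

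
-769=-769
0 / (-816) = 0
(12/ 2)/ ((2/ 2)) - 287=-281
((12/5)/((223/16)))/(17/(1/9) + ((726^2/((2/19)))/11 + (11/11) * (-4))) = 192/507716365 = 0.00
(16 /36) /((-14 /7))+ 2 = 16 /9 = 1.78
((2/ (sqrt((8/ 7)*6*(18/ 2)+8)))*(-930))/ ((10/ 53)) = -4929*sqrt(854)/ 122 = -1180.67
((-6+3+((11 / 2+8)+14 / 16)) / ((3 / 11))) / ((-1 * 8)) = -1001 / 192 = -5.21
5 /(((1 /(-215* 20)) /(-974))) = 20941000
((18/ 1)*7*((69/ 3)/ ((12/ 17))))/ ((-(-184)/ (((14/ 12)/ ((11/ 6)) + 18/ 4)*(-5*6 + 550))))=2622165/ 44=59594.66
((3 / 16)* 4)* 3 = 9 / 4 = 2.25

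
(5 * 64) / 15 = 64 / 3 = 21.33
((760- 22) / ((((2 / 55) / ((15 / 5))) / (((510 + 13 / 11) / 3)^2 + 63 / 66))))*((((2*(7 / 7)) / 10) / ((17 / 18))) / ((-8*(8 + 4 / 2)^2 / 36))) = -630043551531 / 37400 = -16846084.27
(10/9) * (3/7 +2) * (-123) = -6970/21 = -331.90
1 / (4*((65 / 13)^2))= 0.01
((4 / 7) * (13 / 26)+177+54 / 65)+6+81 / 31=2633818 / 14105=186.73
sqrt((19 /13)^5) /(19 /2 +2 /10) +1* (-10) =-10 +3610* sqrt(247) /213109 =-9.73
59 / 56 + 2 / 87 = 5245 / 4872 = 1.08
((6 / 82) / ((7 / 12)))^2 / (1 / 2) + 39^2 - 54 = 1467.03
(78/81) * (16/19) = 0.81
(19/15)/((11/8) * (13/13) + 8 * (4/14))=1064/3075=0.35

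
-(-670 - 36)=706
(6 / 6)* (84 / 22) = 42 / 11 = 3.82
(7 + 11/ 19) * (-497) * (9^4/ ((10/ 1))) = -234778824/ 95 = -2471356.04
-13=-13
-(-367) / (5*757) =367 / 3785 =0.10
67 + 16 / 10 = 343 / 5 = 68.60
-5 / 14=-0.36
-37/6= -6.17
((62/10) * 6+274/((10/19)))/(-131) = -2789/655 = -4.26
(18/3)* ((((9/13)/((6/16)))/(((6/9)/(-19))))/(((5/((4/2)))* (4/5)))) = -2052/13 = -157.85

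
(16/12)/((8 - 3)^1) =4/15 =0.27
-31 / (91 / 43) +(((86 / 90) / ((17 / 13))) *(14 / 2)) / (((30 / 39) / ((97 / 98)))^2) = -6.18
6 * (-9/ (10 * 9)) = -0.60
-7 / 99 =-0.07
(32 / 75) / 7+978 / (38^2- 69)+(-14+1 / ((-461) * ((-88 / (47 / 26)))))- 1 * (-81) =17058686909 / 251706000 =67.77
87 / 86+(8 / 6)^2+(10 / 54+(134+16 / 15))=1602659 / 11610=138.04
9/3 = 3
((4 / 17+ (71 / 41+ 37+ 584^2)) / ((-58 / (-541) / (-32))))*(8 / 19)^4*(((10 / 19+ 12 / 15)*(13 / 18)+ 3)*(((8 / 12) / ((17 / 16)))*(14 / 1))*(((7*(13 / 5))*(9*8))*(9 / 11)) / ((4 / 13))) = -90704670175597450663821312 / 233980893981725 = -387658447799.08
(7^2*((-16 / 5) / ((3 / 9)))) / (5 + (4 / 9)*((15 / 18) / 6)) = -95256 / 1025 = -92.93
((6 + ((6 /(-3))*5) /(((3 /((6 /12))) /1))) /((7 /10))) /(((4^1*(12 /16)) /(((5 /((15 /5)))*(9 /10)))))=3.10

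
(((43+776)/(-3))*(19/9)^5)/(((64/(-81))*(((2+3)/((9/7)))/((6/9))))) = 2483.74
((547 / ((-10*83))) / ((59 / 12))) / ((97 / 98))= -0.14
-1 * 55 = -55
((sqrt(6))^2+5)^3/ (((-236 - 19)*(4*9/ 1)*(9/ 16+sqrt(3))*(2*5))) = 2662/ 875925 - 42592*sqrt(3)/ 7883325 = -0.01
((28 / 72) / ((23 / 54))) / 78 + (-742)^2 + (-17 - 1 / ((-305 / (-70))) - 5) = 20082663131 / 36478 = 550541.78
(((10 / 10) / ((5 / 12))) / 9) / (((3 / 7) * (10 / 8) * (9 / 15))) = 112 / 135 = 0.83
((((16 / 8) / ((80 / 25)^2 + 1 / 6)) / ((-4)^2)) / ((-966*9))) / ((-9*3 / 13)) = 325 / 488568024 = 0.00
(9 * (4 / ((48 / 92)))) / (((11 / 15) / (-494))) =-511290 / 11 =-46480.91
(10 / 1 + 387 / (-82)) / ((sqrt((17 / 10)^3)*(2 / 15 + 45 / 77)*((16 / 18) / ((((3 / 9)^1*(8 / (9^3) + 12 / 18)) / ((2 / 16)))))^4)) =49639388847448400*sqrt(170) / 11416686345538407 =56.69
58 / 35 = 1.66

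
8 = 8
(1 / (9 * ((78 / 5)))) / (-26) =-0.00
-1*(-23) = 23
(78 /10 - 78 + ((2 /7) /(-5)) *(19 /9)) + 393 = 101644 /315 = 322.68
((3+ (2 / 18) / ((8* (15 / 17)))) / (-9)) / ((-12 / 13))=42341 / 116640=0.36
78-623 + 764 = 219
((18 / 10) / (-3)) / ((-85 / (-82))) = -246 / 425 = -0.58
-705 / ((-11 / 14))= 9870 / 11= 897.27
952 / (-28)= -34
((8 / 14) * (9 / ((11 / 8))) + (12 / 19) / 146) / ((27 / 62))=8264972 / 961191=8.60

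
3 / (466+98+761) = 3 / 1325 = 0.00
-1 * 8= -8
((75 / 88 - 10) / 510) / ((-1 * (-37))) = -0.00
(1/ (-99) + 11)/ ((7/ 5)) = 5440/ 693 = 7.85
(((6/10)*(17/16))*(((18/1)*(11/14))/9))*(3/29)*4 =1683/4060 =0.41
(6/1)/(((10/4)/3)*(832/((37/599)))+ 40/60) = 333/622997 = 0.00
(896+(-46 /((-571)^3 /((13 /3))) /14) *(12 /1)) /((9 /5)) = 5838272734940 /11728672893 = 497.78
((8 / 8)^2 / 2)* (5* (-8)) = -20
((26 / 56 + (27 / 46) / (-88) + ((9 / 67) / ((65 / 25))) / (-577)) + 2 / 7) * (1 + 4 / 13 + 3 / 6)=71065971321 / 52894171616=1.34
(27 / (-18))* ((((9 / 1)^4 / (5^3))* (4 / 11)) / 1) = -39366 / 1375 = -28.63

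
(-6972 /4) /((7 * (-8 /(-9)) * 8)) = -2241 /64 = -35.02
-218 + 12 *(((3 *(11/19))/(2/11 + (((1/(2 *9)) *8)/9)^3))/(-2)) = -2781425855/10104067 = -275.28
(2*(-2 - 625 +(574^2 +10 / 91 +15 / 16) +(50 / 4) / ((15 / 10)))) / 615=1436453407 / 1343160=1069.46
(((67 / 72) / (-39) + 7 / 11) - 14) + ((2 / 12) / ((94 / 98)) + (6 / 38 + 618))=16686164999 / 27582984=604.94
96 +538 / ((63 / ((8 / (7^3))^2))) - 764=-4951106084 / 7411887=-668.00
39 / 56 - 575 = -574.30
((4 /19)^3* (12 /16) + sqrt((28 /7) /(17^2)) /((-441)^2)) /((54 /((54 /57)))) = 0.00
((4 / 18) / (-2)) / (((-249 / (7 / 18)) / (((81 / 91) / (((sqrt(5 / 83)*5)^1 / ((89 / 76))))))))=89*sqrt(415) / 12300600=0.00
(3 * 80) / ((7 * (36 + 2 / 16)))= 1920 / 2023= 0.95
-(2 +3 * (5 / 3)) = -7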